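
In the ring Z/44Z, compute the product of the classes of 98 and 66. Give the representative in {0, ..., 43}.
Reduce the factors first: 98 ≡ 10, 66 ≡ 22 (mod 44), so 98 · 66 ≡ 10 · 22 (mod 44). 10 · 22 = 220. Dividing by 44: 220 = 5·44 + 0. So (98 · 66) mod 44 = 0.

Final answer: 0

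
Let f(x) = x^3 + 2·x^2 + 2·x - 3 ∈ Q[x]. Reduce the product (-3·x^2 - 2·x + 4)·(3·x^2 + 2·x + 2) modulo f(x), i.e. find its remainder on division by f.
First multiply in Q[x] without reducing: a · b = -9·x^4 - 12·x^3 + 2·x^2 + 4·x + 8. Now divide by f(x) = x^3 + 2·x^2 + 2·x - 3, eliminating the leading term at each step:
  leading term -9·x^4: subtract (-9·x)·f(x) = -9·x^4 - 18·x^3 - 18·x^2 + 27·x, leaving 6·x^3 + 20·x^2 - 23·x + 8
  leading term 6·x^3: subtract (6)·f(x) = 6·x^3 + 12·x^2 + 12·x - 18, leaving 8·x^2 - 35·x + 26
The degree is now < 3, so this is the remainder. Hence a · b ≡ 8·x^2 - 35·x + 26 in Q[x]/(f).

Final answer: a · b ≡ 8·x^2 - 35·x + 26 (mod f(x))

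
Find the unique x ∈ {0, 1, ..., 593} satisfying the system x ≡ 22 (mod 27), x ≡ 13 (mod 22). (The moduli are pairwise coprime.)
The moduli 27, 22 are pairwise coprime, so by the CRT there is a unique solution mod 27·22 = 594.
Solve by successive substitution. Start with x ≡ 22 (mod 27).
  Combine with x ≡ 13 (mod 22): write x = 22 + 27·t and require 22 + 27·t ≡ 13 (mod 22), i.e. 27·t ≡ 13 − 22 ≡ 13 (mod 22). Since 27^(−1) ≡ 9 (mod 22) (27 ≡ 5 (mod 22)), t ≡ 9·13 ≡ 7 (mod 22). So x ≡ 22 + 27·7 = 211 (mod 594).
Unique solution in [0, 594): x = 211.

Final answer: x ≡ 211 (mod 594); the representative in [0, 594) is 211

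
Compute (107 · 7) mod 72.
29

Reduce the factors first: 107 ≡ 35 (mod 72), so 107 · 7 ≡ 35 · 7 (mod 72). 35 · 7 = 245. Dividing by 72: 245 = 3·72 + 29. So (107 · 7) mod 72 = 29.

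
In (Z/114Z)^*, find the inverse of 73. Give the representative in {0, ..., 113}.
73^(−1) ≡ 25 (mod 114)

Apply the extended Euclidean algorithm to (114, 73), tracking rows (r, s, t) with s·114 + t·73 = r. Each division r_prev = q·r_cur + r_new produces the new row as (previous row) − q·(current row):
  row A: (114, 1, 0)   [1·114 + 0·73 = 114]
  row B: (73, 0, 1)   [0·114 + 1·73 = 73]
  114 = 1·73 + 41   → row C = row A − 1·row B = (41, 1, −1)   [check: 1·114 − 1·73 = 41]
  73 = 1·41 + 32   → row D = row B − 1·row C = (32, −1, 2)   [check: −1·114 + 2·73 = 32]
  41 = 1·32 + 9   → row E = row C − 1·row D = (9, 2, −3)   [check: 2·114 − 3·73 = 9]
  32 = 3·9 + 5   → row F = row D − 3·row E = (5, −7, 11)   [check: −7·114 + 11·73 = 5]
  9 = 1·5 + 4   → row G = row E − 1·row F = (4, 9, −14)   [check: 9·114 − 14·73 = 4]
  5 = 1·4 + 1   → row H = row F − 1·row G = (1, −16, 25)   [check: −16·114 + 25·73 = 1]
  4 = 4·1 + 0   → remainder 0, stop. gcd = 1 (last nonzero row H).
The gcd is 1, so 73 is invertible mod 114. The last nonzero row gives −16·114 + 25·73 = 1, so t = 25. So 73^(−1) ≡ 25 (mod 114). Verify: 73 · 25 = 1825 ≡ 1 (mod 114). ✓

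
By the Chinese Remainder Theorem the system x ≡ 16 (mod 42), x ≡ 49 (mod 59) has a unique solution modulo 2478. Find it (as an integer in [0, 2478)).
x ≡ 226 (mod 2478); the representative in [0, 2478) is 226

The moduli 42, 59 are pairwise coprime, so by the CRT there is a unique solution mod 42·59 = 2478.
Solve by successive substitution. Start with x ≡ 16 (mod 42).
  Combine with x ≡ 49 (mod 59): write x = 16 + 42·t and require 16 + 42·t ≡ 49 (mod 59), i.e. 42·t ≡ 49 − 16 ≡ 33 (mod 59). Since 42^(−1) ≡ 52 (mod 59), t ≡ 52·33 ≡ 5 (mod 59). So x ≡ 16 + 42·5 = 226 (mod 2478).
Unique solution in [0, 2478): x = 226.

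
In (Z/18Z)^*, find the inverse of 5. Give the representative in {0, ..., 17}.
5^(−1) ≡ 11 (mod 18)

Apply the extended Euclidean algorithm to (18, 5), tracking rows (r, s, t) with s·18 + t·5 = r. Each division r_prev = q·r_cur + r_new produces the new row as (previous row) − q·(current row):
  row A: (18, 1, 0)   [1·18 + 0·5 = 18]
  row B: (5, 0, 1)   [0·18 + 1·5 = 5]
  18 = 3·5 + 3   → row C = row A − 3·row B = (3, 1, −3)   [check: 1·18 − 3·5 = 3]
  5 = 1·3 + 2   → row D = row B − 1·row C = (2, −1, 4)   [check: −1·18 + 4·5 = 2]
  3 = 1·2 + 1   → row E = row C − 1·row D = (1, 2, −7)   [check: 2·18 − 7·5 = 1]
  2 = 2·1 + 0   → remainder 0, stop. gcd = 1 (last nonzero row E).
The gcd is 1, so 5 is invertible mod 18. The last nonzero row gives 2·18 − 7·5 = 1, so t = −7. So 5^(−1) ≡ −7 ≡ 11 (mod 18). Verify: 5 · 11 = 55 ≡ 1 (mod 18). ✓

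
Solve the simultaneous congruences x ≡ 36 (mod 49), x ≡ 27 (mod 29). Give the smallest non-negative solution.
The moduli 49, 29 are pairwise coprime, so by the CRT there is a unique solution mod 49·29 = 1421.
Solve by successive substitution. Start with x ≡ 36 (mod 49).
  Combine with x ≡ 27 (mod 29): write x = 36 + 49·t and require 36 + 49·t ≡ 27 (mod 29), i.e. 49·t ≡ 27 − 36 ≡ 20 (mod 29). Since 49^(−1) ≡ 16 (mod 29) (49 ≡ 20 (mod 29)), t ≡ 16·20 ≡ 1 (mod 29). So x ≡ 36 + 49·1 = 85 (mod 1421).
Unique solution in [0, 1421): x = 85.

Final answer: x ≡ 85 (mod 1421); the representative in [0, 1421) is 85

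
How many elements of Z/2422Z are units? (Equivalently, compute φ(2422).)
An element a ∈ Z/2422Z is a unit iff gcd(a, 2422) = 1, so the number of units is φ(2422). φ is multiplicative, with φ(p^e) = p^e − p^(e−1). Factorise 2422 = 2 · 7 · 173. Then
  φ(2422) = (2 − 1) · (7 − 1) · (173 − 1) = 1 · 6 · 172 = 1032.

Final answer: Z/2422Z has φ(2422) = 1032 units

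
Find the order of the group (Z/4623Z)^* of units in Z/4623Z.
(Z/4623Z)^* consists of the classes a with gcd(a, 4623) = 1, so its order is φ(4623). φ is multiplicative, with φ(p^e) = p^e − p^(e−1). Factorise 4623 = 3 · 23 · 67. Then
  φ(4623) = (3 − 1) · (23 − 1) · (67 − 1) = 2 · 22 · 66 = 2904.
Thus |(Z/4623Z)^*| = 2904.

Final answer: |(Z/4623Z)^*| = 2904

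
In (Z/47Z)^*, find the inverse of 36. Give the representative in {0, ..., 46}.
Apply the extended Euclidean algorithm to (47, 36), tracking rows (r, s, t) with s·47 + t·36 = r. Each division r_prev = q·r_cur + r_new produces the new row as (previous row) − q·(current row):
  row A: (47, 1, 0)   [1·47 + 0·36 = 47]
  row B: (36, 0, 1)   [0·47 + 1·36 = 36]
  47 = 1·36 + 11   → row C = row A − 1·row B = (11, 1, −1)   [check: 1·47 − 1·36 = 11]
  36 = 3·11 + 3   → row D = row B − 3·row C = (3, −3, 4)   [check: −3·47 + 4·36 = 3]
  11 = 3·3 + 2   → row E = row C − 3·row D = (2, 10, −13)   [check: 10·47 − 13·36 = 2]
  3 = 1·2 + 1   → row F = row D − 1·row E = (1, −13, 17)   [check: −13·47 + 17·36 = 1]
  2 = 2·1 + 0   → remainder 0, stop. gcd = 1 (last nonzero row F).
The gcd is 1, so 36 is invertible mod 47. The last nonzero row gives −13·47 + 17·36 = 1, so t = 17. So 36^(−1) ≡ 17 (mod 47). Verify: 36 · 17 = 612 ≡ 1 (mod 47). ✓

Final answer: 36^(−1) ≡ 17 (mod 47)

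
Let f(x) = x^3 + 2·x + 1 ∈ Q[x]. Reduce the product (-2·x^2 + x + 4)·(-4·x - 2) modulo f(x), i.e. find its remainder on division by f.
a · b ≡ -34·x - 16 (mod f(x))

First multiply in Q[x] without reducing: a · b = 8·x^3 - 18·x - 8. Now divide by f(x) = x^3 + 2·x + 1, eliminating the leading term at each step:
  leading term 8·x^3: subtract (8)·f(x) = 8·x^3 + 16·x + 8, leaving -34·x - 16
The degree is now < 3, so this is the remainder. Hence a · b ≡ -34·x - 16 in Q[x]/(f).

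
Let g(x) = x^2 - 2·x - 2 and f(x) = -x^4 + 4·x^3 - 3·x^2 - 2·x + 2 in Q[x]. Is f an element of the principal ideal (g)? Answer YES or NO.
YES

In Q[x] the ideal (g) consists of all multiples of g, so f ∈ (g) iff g | f, i.e. iff the remainder of f on division by g is 0. Divide f by g (g is monic, so eliminate the leading term of the running remainder at each step):
  leading term -x^4: subtract (-x^2)·g(x) = -x^4 + 2·x^3 + 2·x^2, leaving 2·x^3 - 5·x^2 - 2·x + 2
  leading term 2·x^3: subtract (2·x)·g(x) = 2·x^3 - 4·x^2 - 4·x, leaving -x^2 + 2·x + 2
  leading term -x^2: subtract (-1)·g(x) = -x^2 + 2·x + 2, leaving 0
The remainder is 0, so f(x) = g(x) · h(x) with h(x) = -x^2 + 2·x - 1. Hence g | f, i.e. f ∈ (g).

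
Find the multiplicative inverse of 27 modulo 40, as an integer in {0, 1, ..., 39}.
Apply the extended Euclidean algorithm to (40, 27), tracking rows (r, s, t) with s·40 + t·27 = r. Each division r_prev = q·r_cur + r_new produces the new row as (previous row) − q·(current row):
  row A: (40, 1, 0)   [1·40 + 0·27 = 40]
  row B: (27, 0, 1)   [0·40 + 1·27 = 27]
  40 = 1·27 + 13   → row C = row A − 1·row B = (13, 1, −1)   [check: 1·40 − 1·27 = 13]
  27 = 2·13 + 1   → row D = row B − 2·row C = (1, −2, 3)   [check: −2·40 + 3·27 = 1]
  13 = 13·1 + 0   → remainder 0, stop. gcd = 1 (last nonzero row D).
The gcd is 1, so 27 is invertible mod 40. The last nonzero row gives −2·40 + 3·27 = 1, so t = 3. So 27^(−1) ≡ 3 (mod 40). Verify: 27 · 3 = 81 ≡ 1 (mod 40). ✓

Final answer: 27^(−1) ≡ 3 (mod 40)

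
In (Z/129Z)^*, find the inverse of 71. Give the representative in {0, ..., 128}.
Apply the extended Euclidean algorithm to (129, 71), tracking rows (r, s, t) with s·129 + t·71 = r. Each division r_prev = q·r_cur + r_new produces the new row as (previous row) − q·(current row):
  row A: (129, 1, 0)   [1·129 + 0·71 = 129]
  row B: (71, 0, 1)   [0·129 + 1·71 = 71]
  129 = 1·71 + 58   → row C = row A − 1·row B = (58, 1, −1)   [check: 1·129 − 1·71 = 58]
  71 = 1·58 + 13   → row D = row B − 1·row C = (13, −1, 2)   [check: −1·129 + 2·71 = 13]
  58 = 4·13 + 6   → row E = row C − 4·row D = (6, 5, −9)   [check: 5·129 − 9·71 = 6]
  13 = 2·6 + 1   → row F = row D − 2·row E = (1, −11, 20)   [check: −11·129 + 20·71 = 1]
  6 = 6·1 + 0   → remainder 0, stop. gcd = 1 (last nonzero row F).
The gcd is 1, so 71 is invertible mod 129. The last nonzero row gives −11·129 + 20·71 = 1, so t = 20. So 71^(−1) ≡ 20 (mod 129). Verify: 71 · 20 = 1420 ≡ 1 (mod 129). ✓

Final answer: 71^(−1) ≡ 20 (mod 129)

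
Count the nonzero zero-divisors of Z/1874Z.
Z/1874Z has 937 nonzero zero-divisors

In Z/1874Z each nonzero element is either a unit (gcd with 1874 is 1) or a zero-divisor (gcd > 1). The number of units is φ(1874): factorise 1874 = 2 · 937, so φ(1874) = (2 − 1) · (937 − 1) = 1 · 936 = 936. The nonzero elements number 1874 − 1 = 1873. Hence the nonzero zero-divisors number 1873 − 936 = 937.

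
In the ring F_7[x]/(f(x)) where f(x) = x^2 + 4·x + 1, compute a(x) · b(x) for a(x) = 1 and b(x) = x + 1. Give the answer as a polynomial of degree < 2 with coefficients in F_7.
a · b ≡ x + 1 (mod f(x))

Multiply as integer polynomials: a · b = x + 1. Reducing coefficients mod 7: a · b ≡ x + 1. This already has degree < 2, so no reduction by f is needed. Hence a · b ≡ x + 1 in F_7[x]/(f).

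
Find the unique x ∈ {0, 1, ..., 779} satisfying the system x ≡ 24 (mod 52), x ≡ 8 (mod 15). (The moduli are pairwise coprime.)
The moduli 52, 15 are pairwise coprime, so by the CRT there is a unique solution mod 52·15 = 780.
Solve by successive substitution. Start with x ≡ 24 (mod 52).
  Combine with x ≡ 8 (mod 15): write x = 24 + 52·t and require 24 + 52·t ≡ 8 (mod 15), i.e. 52·t ≡ 8 − 24 ≡ 14 (mod 15). Since 52^(−1) ≡ 13 (mod 15) (52 ≡ 7 (mod 15)), t ≡ 13·14 ≡ 2 (mod 15). So x ≡ 24 + 52·2 = 128 (mod 780).
Unique solution in [0, 780): x = 128.

Final answer: x ≡ 128 (mod 780); the representative in [0, 780) is 128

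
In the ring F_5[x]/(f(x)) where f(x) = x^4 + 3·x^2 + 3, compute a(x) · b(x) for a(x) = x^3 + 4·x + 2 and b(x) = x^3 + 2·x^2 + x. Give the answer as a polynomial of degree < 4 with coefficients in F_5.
a · b ≡ 4·x^3 + 4·x^2 + x + 4 (mod f(x))

Multiply as integer polynomials: a · b = x^6 + 2·x^5 + 5·x^4 + 10·x^3 + 8·x^2 + 2·x. Reducing coefficients mod 5: a · b ≡ x^6 + 2·x^5 + 3·x^2 + 2·x. Now divide by f(x) = x^4 + 3·x^2 + 3 in F_5[x], eliminating the leading term at each step:
  leading term x^6: subtract (x^2)·f(x) = x^6 + 3·x^4 + 3·x^2, leaving 2·x^5 + 2·x^4 + 2·x (coefficients mod 5)
  leading term 2·x^5: subtract (2·x)·f(x) = 2·x^5 + x^3 + x, leaving 2·x^4 + 4·x^3 + x (coefficients mod 5)
  leading term 2·x^4: subtract (2)·f(x) = 2·x^4 + x^2 + 1, leaving 4·x^3 + 4·x^2 + x + 4 (coefficients mod 5)
The degree is now < 4, so this is the remainder. Hence a · b ≡ 4·x^3 + 4·x^2 + x + 4 in F_5[x]/(f).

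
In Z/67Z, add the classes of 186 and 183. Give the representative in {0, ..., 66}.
34

Reduce the summands first: 186 ≡ 52, 183 ≡ 49 (mod 67), so 186 + 183 ≡ 52 + 49 (mod 67). 52 + 49 = 101; 101 = 1·67 + 34, so (186 + 183) mod 67 = 34.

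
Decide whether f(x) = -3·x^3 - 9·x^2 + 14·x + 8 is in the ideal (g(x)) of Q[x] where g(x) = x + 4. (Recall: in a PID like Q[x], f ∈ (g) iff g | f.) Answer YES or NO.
In Q[x] the ideal (g) consists of all multiples of g, so f ∈ (g) iff g | f, i.e. iff the remainder of f on division by g is 0. Divide f by g (g is monic, so eliminate the leading term of the running remainder at each step):
  leading term -3·x^3: subtract (-3·x^2)·g(x) = -3·x^3 - 12·x^2, leaving 3·x^2 + 14·x + 8
  leading term 3·x^2: subtract (3·x)·g(x) = 3·x^2 + 12·x, leaving 2·x + 8
  leading term 2·x: subtract (2)·g(x) = 2·x + 8, leaving 0
The remainder is 0, so f(x) = g(x) · h(x) with h(x) = -3·x^2 + 3·x + 2. Hence g | f, i.e. f ∈ (g).

Final answer: YES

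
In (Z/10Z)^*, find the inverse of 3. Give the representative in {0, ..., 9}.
Apply the extended Euclidean algorithm to (10, 3), tracking rows (r, s, t) with s·10 + t·3 = r. Each division r_prev = q·r_cur + r_new produces the new row as (previous row) − q·(current row):
  row A: (10, 1, 0)   [1·10 + 0·3 = 10]
  row B: (3, 0, 1)   [0·10 + 1·3 = 3]
  10 = 3·3 + 1   → row C = row A − 3·row B = (1, 1, −3)   [check: 1·10 − 3·3 = 1]
  3 = 3·1 + 0   → remainder 0, stop. gcd = 1 (last nonzero row C).
The gcd is 1, so 3 is invertible mod 10. The last nonzero row gives 1·10 − 3·3 = 1, so t = −3. So 3^(−1) ≡ −3 ≡ 7 (mod 10). Verify: 3 · 7 = 21 ≡ 1 (mod 10). ✓

Final answer: 3^(−1) ≡ 7 (mod 10)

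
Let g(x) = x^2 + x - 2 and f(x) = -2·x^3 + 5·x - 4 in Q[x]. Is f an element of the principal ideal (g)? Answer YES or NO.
NO

In Q[x] the ideal (g) consists of all multiples of g, so f ∈ (g) iff g | f, i.e. iff the remainder of f on division by g is 0. Divide f by g (g is monic, so eliminate the leading term of the running remainder at each step):
  leading term -2·x^3: subtract (-2·x)·g(x) = -2·x^3 - 2·x^2 + 4·x, leaving 2·x^2 + x - 4
  leading term 2·x^2: subtract (2)·g(x) = 2·x^2 + 2·x - 4, leaving -x
The remainder r(x) = -x ≠ 0 (and deg r < deg g), so g ∤ f, i.e. f ∉ (g).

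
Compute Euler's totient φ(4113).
φ(4113) = 2736

φ is multiplicative, with φ(p^e) = p^e − p^(e−1). Factorise 4113 = 3^2 · 457. Then
  φ(4113) = (3^2 − 3^1) · (457 − 1) = 6 · 456 = 2736.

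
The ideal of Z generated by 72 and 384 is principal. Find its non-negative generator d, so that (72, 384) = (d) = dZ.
In the PID Z, (a, b) is generated by gcd(a, b). Compute gcd(384, 72) with the extended Euclidean algorithm, tracking rows (r, s, t) with s·384 + t·72 = r:
  row A: (384, 1, 0)   [1·384 + 0·72 = 384]
  row B: (72, 0, 1)   [0·384 + 1·72 = 72]
  384 = 5·72 + 24   → row C = row A − 5·row B = (24, 1, −5)   [check: 1·384 − 5·72 = 24]
  72 = 3·24 + 0   → remainder 0, stop. gcd = 24 (last nonzero row C).
So gcd(72, 384) = 24, with Bézout identity 1·384 − 5·72 = 24. Containment (⊇): the Bézout identity exhibits 24 as an element of (72, 384), giving (24) ⊆ (72, 384). Containment (⊆): since 24 | 72 and 24 | 384 (72 = 24·3, 384 = 24·16), every Z-linear combination of 72 and 384 is divisible by 24, so (72, 384) ⊆ (24). Therefore (72, 384) = (24), d = 24.

Final answer: (72, 384) = (24); d = 24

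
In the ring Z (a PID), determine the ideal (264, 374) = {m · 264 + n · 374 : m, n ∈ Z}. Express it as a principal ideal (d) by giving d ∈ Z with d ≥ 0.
In the PID Z, (a, b) is generated by gcd(a, b). Compute gcd(374, 264) with the extended Euclidean algorithm, tracking rows (r, s, t) with s·374 + t·264 = r:
  row A: (374, 1, 0)   [1·374 + 0·264 = 374]
  row B: (264, 0, 1)   [0·374 + 1·264 = 264]
  374 = 1·264 + 110   → row C = row A − 1·row B = (110, 1, −1)   [check: 1·374 − 1·264 = 110]
  264 = 2·110 + 44   → row D = row B − 2·row C = (44, −2, 3)   [check: −2·374 + 3·264 = 44]
  110 = 2·44 + 22   → row E = row C − 2·row D = (22, 5, −7)   [check: 5·374 − 7·264 = 22]
  44 = 2·22 + 0   → remainder 0, stop. gcd = 22 (last nonzero row E).
So gcd(264, 374) = 22, with Bézout identity 5·374 − 7·264 = 22. Containment (⊇): the Bézout identity exhibits 22 as an element of (264, 374), giving (22) ⊆ (264, 374). Containment (⊆): since 22 | 264 and 22 | 374 (264 = 22·12, 374 = 22·17), every Z-linear combination of 264 and 374 is divisible by 22, so (264, 374) ⊆ (22). Therefore (264, 374) = (22), d = 22.

Final answer: (264, 374) = (22); d = 22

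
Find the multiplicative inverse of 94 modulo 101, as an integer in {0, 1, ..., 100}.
94^(−1) ≡ 72 (mod 101)

Apply the extended Euclidean algorithm to (101, 94), tracking rows (r, s, t) with s·101 + t·94 = r. Each division r_prev = q·r_cur + r_new produces the new row as (previous row) − q·(current row):
  row A: (101, 1, 0)   [1·101 + 0·94 = 101]
  row B: (94, 0, 1)   [0·101 + 1·94 = 94]
  101 = 1·94 + 7   → row C = row A − 1·row B = (7, 1, −1)   [check: 1·101 − 1·94 = 7]
  94 = 13·7 + 3   → row D = row B − 13·row C = (3, −13, 14)   [check: −13·101 + 14·94 = 3]
  7 = 2·3 + 1   → row E = row C − 2·row D = (1, 27, −29)   [check: 27·101 − 29·94 = 1]
  3 = 3·1 + 0   → remainder 0, stop. gcd = 1 (last nonzero row E).
The gcd is 1, so 94 is invertible mod 101. The last nonzero row gives 27·101 − 29·94 = 1, so t = −29. So 94^(−1) ≡ −29 ≡ 72 (mod 101). Verify: 94 · 72 = 6768 ≡ 1 (mod 101). ✓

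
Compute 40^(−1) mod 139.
Apply the extended Euclidean algorithm to (139, 40), tracking rows (r, s, t) with s·139 + t·40 = r. Each division r_prev = q·r_cur + r_new produces the new row as (previous row) − q·(current row):
  row A: (139, 1, 0)   [1·139 + 0·40 = 139]
  row B: (40, 0, 1)   [0·139 + 1·40 = 40]
  139 = 3·40 + 19   → row C = row A − 3·row B = (19, 1, −3)   [check: 1·139 − 3·40 = 19]
  40 = 2·19 + 2   → row D = row B − 2·row C = (2, −2, 7)   [check: −2·139 + 7·40 = 2]
  19 = 9·2 + 1   → row E = row C − 9·row D = (1, 19, −66)   [check: 19·139 − 66·40 = 1]
  2 = 2·1 + 0   → remainder 0, stop. gcd = 1 (last nonzero row E).
The gcd is 1, so 40 is invertible mod 139. The last nonzero row gives 19·139 − 66·40 = 1, so t = −66. So 40^(−1) ≡ −66 ≡ 73 (mod 139). Verify: 40 · 73 = 2920 ≡ 1 (mod 139). ✓

Final answer: 40^(−1) ≡ 73 (mod 139)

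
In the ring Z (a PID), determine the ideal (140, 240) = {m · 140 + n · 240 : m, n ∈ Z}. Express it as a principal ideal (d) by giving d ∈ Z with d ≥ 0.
(140, 240) = (20); d = 20

In the PID Z, (a, b) is generated by gcd(a, b). Compute gcd(240, 140) with the extended Euclidean algorithm, tracking rows (r, s, t) with s·240 + t·140 = r:
  row A: (240, 1, 0)   [1·240 + 0·140 = 240]
  row B: (140, 0, 1)   [0·240 + 1·140 = 140]
  240 = 1·140 + 100   → row C = row A − 1·row B = (100, 1, −1)   [check: 1·240 − 1·140 = 100]
  140 = 1·100 + 40   → row D = row B − 1·row C = (40, −1, 2)   [check: −1·240 + 2·140 = 40]
  100 = 2·40 + 20   → row E = row C − 2·row D = (20, 3, −5)   [check: 3·240 − 5·140 = 20]
  40 = 2·20 + 0   → remainder 0, stop. gcd = 20 (last nonzero row E).
So gcd(140, 240) = 20, with Bézout identity 3·240 − 5·140 = 20. Containment (⊇): the Bézout identity exhibits 20 as an element of (140, 240), giving (20) ⊆ (140, 240). Containment (⊆): since 20 | 140 and 20 | 240 (140 = 20·7, 240 = 20·12), every Z-linear combination of 140 and 240 is divisible by 20, so (140, 240) ⊆ (20). Therefore (140, 240) = (20), d = 20.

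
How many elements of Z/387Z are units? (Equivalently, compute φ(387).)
Z/387Z has φ(387) = 252 units

An element a ∈ Z/387Z is a unit iff gcd(a, 387) = 1, so the number of units is φ(387). φ is multiplicative, with φ(p^e) = p^e − p^(e−1). Factorise 387 = 3^2 · 43. Then
  φ(387) = (3^2 − 3^1) · (43 − 1) = 6 · 42 = 252.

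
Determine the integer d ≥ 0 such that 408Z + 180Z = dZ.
(408, 180) = (12); d = 12

In the PID Z, (a, b) is generated by gcd(a, b). Compute gcd(408, 180) with the extended Euclidean algorithm, tracking rows (r, s, t) with s·408 + t·180 = r:
  row A: (408, 1, 0)   [1·408 + 0·180 = 408]
  row B: (180, 0, 1)   [0·408 + 1·180 = 180]
  408 = 2·180 + 48   → row C = row A − 2·row B = (48, 1, −2)   [check: 1·408 − 2·180 = 48]
  180 = 3·48 + 36   → row D = row B − 3·row C = (36, −3, 7)   [check: −3·408 + 7·180 = 36]
  48 = 1·36 + 12   → row E = row C − 1·row D = (12, 4, −9)   [check: 4·408 − 9·180 = 12]
  36 = 3·12 + 0   → remainder 0, stop. gcd = 12 (last nonzero row E).
So gcd(408, 180) = 12, with Bézout identity 4·408 − 9·180 = 12. Containment (⊇): the Bézout identity exhibits 12 as an element of (408, 180), giving (12) ⊆ (408, 180). Containment (⊆): since 12 | 408 and 12 | 180 (408 = 12·34, 180 = 12·15), every Z-linear combination of 408 and 180 is divisible by 12, so (408, 180) ⊆ (12). Therefore (408, 180) = (12), d = 12.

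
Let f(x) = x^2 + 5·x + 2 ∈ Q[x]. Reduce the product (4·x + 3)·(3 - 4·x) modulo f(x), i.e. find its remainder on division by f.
a · b ≡ 80·x + 41 (mod f(x))

First multiply in Q[x] without reducing: a · b = 9 - 16·x^2. Now divide by f(x) = x^2 + 5·x + 2, eliminating the leading term at each step:
  leading term -16·x^2: subtract (-16)·f(x) = -16·x^2 - 80·x - 32, leaving 80·x + 41
The degree is now < 2, so this is the remainder. Hence a · b ≡ 80·x + 41 in Q[x]/(f).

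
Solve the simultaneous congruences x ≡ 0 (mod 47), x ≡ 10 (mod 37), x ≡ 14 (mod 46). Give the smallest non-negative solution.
The moduli 47, 37, 46 are pairwise coprime, so by the CRT there is a unique solution mod 47·37·46 = 79994.
Solve by successive substitution. Start with x ≡ 0 (mod 47).
  Combine with x ≡ 10 (mod 37): write x = 47·t and require 47·t ≡ 10 (mod 37). Since 47^(−1) ≡ 26 (mod 37) (47 ≡ 10 (mod 37)), t ≡ 26·10 ≡ 1 (mod 37). So x ≡ 47·1 = 47 (mod 1739).
  Combine with x ≡ 14 (mod 46): write x = 47 + 1739·t and require 47 + 1739·t ≡ 14 (mod 46), i.e. 1739·t ≡ 14 − 47 ≡ 13 (mod 46). Since 1739^(−1) ≡ 5 (mod 46) (1739 ≡ 37 (mod 46)), t ≡ 5·13 ≡ 19 (mod 46). So x ≡ 47 + 1739·19 = 33088 (mod 79994).
Unique solution in [0, 79994): x = 33088.

Final answer: x ≡ 33088 (mod 79994); the representative in [0, 79994) is 33088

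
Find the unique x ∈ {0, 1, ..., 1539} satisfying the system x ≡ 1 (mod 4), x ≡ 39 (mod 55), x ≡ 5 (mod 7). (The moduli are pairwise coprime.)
x ≡ 369 (mod 1540); the representative in [0, 1540) is 369

The moduli 4, 55, 7 are pairwise coprime, so by the CRT there is a unique solution mod 4·55·7 = 1540.
Solve by successive substitution. Start with x ≡ 1 (mod 4).
  Combine with x ≡ 39 (mod 55): write x = 1 + 4·t and require 1 + 4·t ≡ 39 (mod 55), i.e. 4·t ≡ 39 − 1 ≡ 38 (mod 55). Since 4^(−1) ≡ 14 (mod 55), t ≡ 14·38 ≡ 37 (mod 55). So x ≡ 1 + 4·37 = 149 (mod 220).
  Combine with x ≡ 5 (mod 7): write x = 149 + 220·t and require 149 + 220·t ≡ 5 (mod 7), i.e. 220·t ≡ 5 − 149 ≡ 3 (mod 7). Since 220^(−1) ≡ 5 (mod 7) (220 ≡ 3 (mod 7)), t ≡ 5·3 ≡ 1 (mod 7). So x ≡ 149 + 220·1 = 369 (mod 1540).
Unique solution in [0, 1540): x = 369.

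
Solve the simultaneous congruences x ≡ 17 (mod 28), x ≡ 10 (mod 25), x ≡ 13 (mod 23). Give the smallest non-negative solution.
The moduli 28, 25, 23 are pairwise coprime, so by the CRT there is a unique solution mod 28·25·23 = 16100.
Solve by successive substitution. Start with x ≡ 17 (mod 28).
  Combine with x ≡ 10 (mod 25): write x = 17 + 28·t and require 17 + 28·t ≡ 10 (mod 25), i.e. 28·t ≡ 10 − 17 ≡ 18 (mod 25). Since 28^(−1) ≡ 17 (mod 25) (28 ≡ 3 (mod 25)), t ≡ 17·18 ≡ 6 (mod 25). So x ≡ 17 + 28·6 = 185 (mod 700).
  Combine with x ≡ 13 (mod 23): write x = 185 + 700·t and require 185 + 700·t ≡ 13 (mod 23), i.e. 700·t ≡ 13 − 185 ≡ 12 (mod 23). Since 700^(−1) ≡ 7 (mod 23) (700 ≡ 10 (mod 23)), t ≡ 7·12 ≡ 15 (mod 23). So x ≡ 185 + 700·15 = 10685 (mod 16100).
Unique solution in [0, 16100): x = 10685.

Final answer: x ≡ 10685 (mod 16100); the representative in [0, 16100) is 10685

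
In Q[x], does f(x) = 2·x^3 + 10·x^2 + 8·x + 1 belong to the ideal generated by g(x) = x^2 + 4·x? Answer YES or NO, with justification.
In Q[x] the ideal (g) consists of all multiples of g, so f ∈ (g) iff g | f, i.e. iff the remainder of f on division by g is 0. Divide f by g (g is monic, so eliminate the leading term of the running remainder at each step):
  leading term 2·x^3: subtract (2·x)·g(x) = 2·x^3 + 8·x^2, leaving 2·x^2 + 8·x + 1
  leading term 2·x^2: subtract (2)·g(x) = 2·x^2 + 8·x, leaving 1
The remainder r(x) = 1 ≠ 0 (and deg r < deg g), so g ∤ f, i.e. f ∉ (g).

Final answer: NO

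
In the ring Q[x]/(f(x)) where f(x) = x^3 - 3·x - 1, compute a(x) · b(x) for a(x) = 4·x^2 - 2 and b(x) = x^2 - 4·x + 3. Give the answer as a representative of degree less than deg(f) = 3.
First multiply in Q[x] without reducing: a · b = 4·x^4 - 16·x^3 + 10·x^2 + 8·x - 6. Now divide by f(x) = x^3 - 3·x - 1, eliminating the leading term at each step:
  leading term 4·x^4: subtract (4·x)·f(x) = 4·x^4 - 12·x^2 - 4·x, leaving -16·x^3 + 22·x^2 + 12·x - 6
  leading term -16·x^3: subtract (-16)·f(x) = -16·x^3 + 48·x + 16, leaving 22·x^2 - 36·x - 22
The degree is now < 3, so this is the remainder. Hence a · b ≡ 22·x^2 - 36·x - 22 in Q[x]/(f).

Final answer: a · b ≡ 22·x^2 - 36·x - 22 (mod f(x))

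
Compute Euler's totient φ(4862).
φ is multiplicative, with φ(p^e) = p^e − p^(e−1). Factorise 4862 = 2 · 11 · 13 · 17. Then
  φ(4862) = (2 − 1) · (11 − 1) · (13 − 1) · (17 − 1) = 1 · 10 · 12 · 16 = 1920.

Final answer: φ(4862) = 1920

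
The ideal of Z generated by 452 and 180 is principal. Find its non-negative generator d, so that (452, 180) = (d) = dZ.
(452, 180) = (4); d = 4

In the PID Z, (a, b) is generated by gcd(a, b). Compute gcd(452, 180) with the extended Euclidean algorithm, tracking rows (r, s, t) with s·452 + t·180 = r:
  row A: (452, 1, 0)   [1·452 + 0·180 = 452]
  row B: (180, 0, 1)   [0·452 + 1·180 = 180]
  452 = 2·180 + 92   → row C = row A − 2·row B = (92, 1, −2)   [check: 1·452 − 2·180 = 92]
  180 = 1·92 + 88   → row D = row B − 1·row C = (88, −1, 3)   [check: −1·452 + 3·180 = 88]
  92 = 1·88 + 4   → row E = row C − 1·row D = (4, 2, −5)   [check: 2·452 − 5·180 = 4]
  88 = 22·4 + 0   → remainder 0, stop. gcd = 4 (last nonzero row E).
So gcd(452, 180) = 4, with Bézout identity 2·452 − 5·180 = 4. Containment (⊇): the Bézout identity exhibits 4 as an element of (452, 180), giving (4) ⊆ (452, 180). Containment (⊆): since 4 | 452 and 4 | 180 (452 = 4·113, 180 = 4·45), every Z-linear combination of 452 and 180 is divisible by 4, so (452, 180) ⊆ (4). Therefore (452, 180) = (4), d = 4.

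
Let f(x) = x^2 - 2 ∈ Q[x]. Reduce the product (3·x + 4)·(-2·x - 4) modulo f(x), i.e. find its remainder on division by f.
a · b ≡ -20·x - 28 (mod f(x))

First multiply in Q[x] without reducing: a · b = -6·x^2 - 20·x - 16. Now divide by f(x) = x^2 - 2, eliminating the leading term at each step:
  leading term -6·x^2: subtract (-6)·f(x) = 12 - 6·x^2, leaving -20·x - 28
The degree is now < 2, so this is the remainder. Hence a · b ≡ -20·x - 28 in Q[x]/(f).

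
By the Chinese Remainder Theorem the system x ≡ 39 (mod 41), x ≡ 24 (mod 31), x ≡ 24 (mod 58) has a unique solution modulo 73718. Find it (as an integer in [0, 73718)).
x ≡ 32388 (mod 73718); the representative in [0, 73718) is 32388

The moduli 41, 31, 58 are pairwise coprime, so by the CRT there is a unique solution mod 41·31·58 = 73718.
Solve by successive substitution. Start with x ≡ 39 (mod 41).
  Combine with x ≡ 24 (mod 31): write x = 39 + 41·t and require 39 + 41·t ≡ 24 (mod 31), i.e. 41·t ≡ 24 − 39 ≡ 16 (mod 31). Since 41^(−1) ≡ 28 (mod 31) (41 ≡ 10 (mod 31)), t ≡ 28·16 ≡ 14 (mod 31). So x ≡ 39 + 41·14 = 613 (mod 1271).
  Combine with x ≡ 24 (mod 58): write x = 613 + 1271·t and require 613 + 1271·t ≡ 24 (mod 58), i.e. 1271·t ≡ 24 − 613 ≡ 49 (mod 58). Since 1271^(−1) ≡ 23 (mod 58) (1271 ≡ 53 (mod 58)), t ≡ 23·49 ≡ 25 (mod 58). So x ≡ 613 + 1271·25 = 32388 (mod 73718).
Unique solution in [0, 73718): x = 32388.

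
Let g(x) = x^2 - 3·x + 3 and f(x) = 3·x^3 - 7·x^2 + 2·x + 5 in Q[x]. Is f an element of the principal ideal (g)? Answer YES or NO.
In Q[x] the ideal (g) consists of all multiples of g, so f ∈ (g) iff g | f, i.e. iff the remainder of f on division by g is 0. Divide f by g (g is monic, so eliminate the leading term of the running remainder at each step):
  leading term 3·x^3: subtract (3·x)·g(x) = 3·x^3 - 9·x^2 + 9·x, leaving 2·x^2 - 7·x + 5
  leading term 2·x^2: subtract (2)·g(x) = 2·x^2 - 6·x + 6, leaving -x - 1
The remainder r(x) = -x - 1 ≠ 0 (and deg r < deg g), so g ∤ f, i.e. f ∉ (g).

Final answer: NO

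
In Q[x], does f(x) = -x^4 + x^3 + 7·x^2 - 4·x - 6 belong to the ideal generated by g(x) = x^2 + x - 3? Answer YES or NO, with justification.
In Q[x] the ideal (g) consists of all multiples of g, so f ∈ (g) iff g | f, i.e. iff the remainder of f on division by g is 0. Divide f by g (g is monic, so eliminate the leading term of the running remainder at each step):
  leading term -x^4: subtract (-x^2)·g(x) = -x^4 - x^3 + 3·x^2, leaving 2·x^3 + 4·x^2 - 4·x - 6
  leading term 2·x^3: subtract (2·x)·g(x) = 2·x^3 + 2·x^2 - 6·x, leaving 2·x^2 + 2·x - 6
  leading term 2·x^2: subtract (2)·g(x) = 2·x^2 + 2·x - 6, leaving 0
The remainder is 0, so f(x) = g(x) · h(x) with h(x) = -x^2 + 2·x + 2. Hence g | f, i.e. f ∈ (g).

Final answer: YES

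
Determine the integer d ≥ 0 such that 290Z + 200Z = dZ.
In the PID Z, (a, b) is generated by gcd(a, b). Compute gcd(290, 200) with the extended Euclidean algorithm, tracking rows (r, s, t) with s·290 + t·200 = r:
  row A: (290, 1, 0)   [1·290 + 0·200 = 290]
  row B: (200, 0, 1)   [0·290 + 1·200 = 200]
  290 = 1·200 + 90   → row C = row A − 1·row B = (90, 1, −1)   [check: 1·290 − 1·200 = 90]
  200 = 2·90 + 20   → row D = row B − 2·row C = (20, −2, 3)   [check: −2·290 + 3·200 = 20]
  90 = 4·20 + 10   → row E = row C − 4·row D = (10, 9, −13)   [check: 9·290 − 13·200 = 10]
  20 = 2·10 + 0   → remainder 0, stop. gcd = 10 (last nonzero row E).
So gcd(290, 200) = 10, with Bézout identity 9·290 − 13·200 = 10. Containment (⊇): the Bézout identity exhibits 10 as an element of (290, 200), giving (10) ⊆ (290, 200). Containment (⊆): since 10 | 290 and 10 | 200 (290 = 10·29, 200 = 10·20), every Z-linear combination of 290 and 200 is divisible by 10, so (290, 200) ⊆ (10). Therefore (290, 200) = (10), d = 10.

Final answer: (290, 200) = (10); d = 10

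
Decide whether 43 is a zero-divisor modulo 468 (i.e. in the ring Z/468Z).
NO

gcd(43, 468) = 1, so 43 is a unit in Z/468Z (it has a multiplicative inverse). A unit cannot be a zero-divisor: if 43·b ≡ 0 then multiplying both sides by 43^(−1) gives b ≡ 0. So 43 is not a zero-divisor.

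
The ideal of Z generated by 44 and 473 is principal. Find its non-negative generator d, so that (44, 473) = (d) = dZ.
In the PID Z, (a, b) is generated by gcd(a, b). Compute gcd(473, 44) with the extended Euclidean algorithm, tracking rows (r, s, t) with s·473 + t·44 = r:
  row A: (473, 1, 0)   [1·473 + 0·44 = 473]
  row B: (44, 0, 1)   [0·473 + 1·44 = 44]
  473 = 10·44 + 33   → row C = row A − 10·row B = (33, 1, −10)   [check: 1·473 − 10·44 = 33]
  44 = 1·33 + 11   → row D = row B − 1·row C = (11, −1, 11)   [check: −1·473 + 11·44 = 11]
  33 = 3·11 + 0   → remainder 0, stop. gcd = 11 (last nonzero row D).
So gcd(44, 473) = 11, with Bézout identity −1·473 + 11·44 = 11. Containment (⊇): the Bézout identity exhibits 11 as an element of (44, 473), giving (11) ⊆ (44, 473). Containment (⊆): since 11 | 44 and 11 | 473 (44 = 11·4, 473 = 11·43), every Z-linear combination of 44 and 473 is divisible by 11, so (44, 473) ⊆ (11). Therefore (44, 473) = (11), d = 11.

Final answer: (44, 473) = (11); d = 11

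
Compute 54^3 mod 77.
Use repeated squaring. Binary(3) = 11. Walk through the bits of the exponent 3 left-to-right: at each bit after the leading one, square the running value, then multiply by 54 if the bit is 1 (always reducing mod 77):
  bit 1 = 1 (leading): start with 54.
  bit 2 = 1: square 54^2 = 2916 ≡ 67; bit is 1, so multiply 67·54 = 3618 ≡ 76 (mod 77).
Final value: 54^3 ≡ 76 (mod 77).

Final answer: 76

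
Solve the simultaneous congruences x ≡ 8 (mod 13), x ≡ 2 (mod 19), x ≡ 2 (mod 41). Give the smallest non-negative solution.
x ≡ 5455 (mod 10127); the representative in [0, 10127) is 5455

The moduli 13, 19, 41 are pairwise coprime, so by the CRT there is a unique solution mod 13·19·41 = 10127.
Solve by successive substitution. Start with x ≡ 8 (mod 13).
  Combine with x ≡ 2 (mod 19): write x = 8 + 13·t and require 8 + 13·t ≡ 2 (mod 19), i.e. 13·t ≡ 2 − 8 ≡ 13 (mod 19). Since 13^(−1) ≡ 3 (mod 19), t ≡ 3·13 ≡ 1 (mod 19). So x ≡ 8 + 13·1 = 21 (mod 247).
  Combine with x ≡ 2 (mod 41): write x = 21 + 247·t and require 21 + 247·t ≡ 2 (mod 41), i.e. 247·t ≡ 2 − 21 ≡ 22 (mod 41). Since 247^(−1) ≡ 1 (mod 41) (247 ≡ 1 (mod 41)), t ≡ 1·22 ≡ 22 (mod 41). So x ≡ 21 + 247·22 = 5455 (mod 10127).
Unique solution in [0, 10127): x = 5455.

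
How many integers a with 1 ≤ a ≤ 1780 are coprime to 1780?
The number of a ∈ {1, ..., 1780} with gcd(a, 1780) = 1 is by definition Euler's totient φ(1780). φ is multiplicative, with φ(p^e) = p^e − p^(e−1). Factorise 1780 = 2^2 · 5 · 89. Then
  φ(1780) = (2^2 − 2^1) · (5 − 1) · (89 − 1) = 2 · 4 · 88 = 704.
So there are 704 such integers.

Final answer: 704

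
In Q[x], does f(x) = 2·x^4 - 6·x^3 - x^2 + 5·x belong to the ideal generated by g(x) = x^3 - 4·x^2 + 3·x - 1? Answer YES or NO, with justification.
NO

In Q[x] the ideal (g) consists of all multiples of g, so f ∈ (g) iff g | f, i.e. iff the remainder of f on division by g is 0. Divide f by g (g is monic, so eliminate the leading term of the running remainder at each step):
  leading term 2·x^4: subtract (2·x)·g(x) = 2·x^4 - 8·x^3 + 6·x^2 - 2·x, leaving 2·x^3 - 7·x^2 + 7·x
  leading term 2·x^3: subtract (2)·g(x) = 2·x^3 - 8·x^2 + 6·x - 2, leaving x^2 + x + 2
The remainder r(x) = x^2 + x + 2 ≠ 0 (and deg r < deg g), so g ∤ f, i.e. f ∉ (g).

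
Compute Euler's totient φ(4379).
φ(4379) = 4200

φ is multiplicative, with φ(p^e) = p^e − p^(e−1). Factorise 4379 = 29 · 151. Then
  φ(4379) = (29 − 1) · (151 − 1) = 28 · 150 = 4200.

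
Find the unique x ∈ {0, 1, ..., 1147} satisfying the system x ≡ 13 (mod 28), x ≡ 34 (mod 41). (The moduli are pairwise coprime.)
The moduli 28, 41 are pairwise coprime, so by the CRT there is a unique solution mod 28·41 = 1148.
Solve by successive substitution. Start with x ≡ 13 (mod 28).
  Combine with x ≡ 34 (mod 41): write x = 13 + 28·t and require 13 + 28·t ≡ 34 (mod 41), i.e. 28·t ≡ 34 − 13 ≡ 21 (mod 41). Since 28^(−1) ≡ 22 (mod 41), t ≡ 22·21 ≡ 11 (mod 41). So x ≡ 13 + 28·11 = 321 (mod 1148).
Unique solution in [0, 1148): x = 321.

Final answer: x ≡ 321 (mod 1148); the representative in [0, 1148) is 321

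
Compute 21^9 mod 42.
21

Use repeated squaring. Binary(9) = 1001. Walk through the bits of the exponent 9 left-to-right: at each bit after the leading one, square the running value, then multiply by 21 if the bit is 1 (always reducing mod 42):
  bit 1 = 1 (leading): start with 21.
  bit 2 = 0: square 21^2 = 441 ≡ 21 (mod 42).
  bit 3 = 0: square 21^2 = 441 ≡ 21 (mod 42).
  bit 4 = 1: square 21^2 = 441 ≡ 21; bit is 1, so multiply 21·21 = 441 ≡ 21 (mod 42).
Final value: 21^9 ≡ 21 (mod 42).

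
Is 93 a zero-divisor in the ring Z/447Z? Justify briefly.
gcd(93, 447) = 3 > 1, so 93 is not a unit in Z/447Z. In Z/nZ every nonzero non-unit is a zero-divisor: explicitly, take b = 447/gcd = 149 ≠ 0 (mod 447); then 93·149 = 13857 = 31·447, i.e. 93·149 ≡ 0 (mod 447). So 93 is a zero-divisor.

Final answer: YES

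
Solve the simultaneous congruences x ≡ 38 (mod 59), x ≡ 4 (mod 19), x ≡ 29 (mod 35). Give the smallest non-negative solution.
The moduli 59, 19, 35 are pairwise coprime, so by the CRT there is a unique solution mod 59·19·35 = 39235.
Solve by successive substitution. Start with x ≡ 38 (mod 59).
  Combine with x ≡ 4 (mod 19): write x = 38 + 59·t and require 38 + 59·t ≡ 4 (mod 19), i.e. 59·t ≡ 4 − 38 ≡ 4 (mod 19). Since 59^(−1) ≡ 10 (mod 19) (59 ≡ 2 (mod 19)), t ≡ 10·4 ≡ 2 (mod 19). So x ≡ 38 + 59·2 = 156 (mod 1121).
  Combine with x ≡ 29 (mod 35): write x = 156 + 1121·t and require 156 + 1121·t ≡ 29 (mod 35), i.e. 1121·t ≡ 29 − 156 ≡ 13 (mod 35). Since 1121^(−1) ≡ 1 (mod 35) (1121 ≡ 1 (mod 35)), t ≡ 1·13 ≡ 13 (mod 35). So x ≡ 156 + 1121·13 = 14729 (mod 39235).
Unique solution in [0, 39235): x = 14729.

Final answer: x ≡ 14729 (mod 39235); the representative in [0, 39235) is 14729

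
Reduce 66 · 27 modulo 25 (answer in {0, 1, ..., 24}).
7

Reduce the factors first: 66 ≡ 16, 27 ≡ 2 (mod 25), so 66 · 27 ≡ 16 · 2 (mod 25). 16 · 2 = 32. Dividing by 25: 32 = 1·25 + 7. So (66 · 27) mod 25 = 7.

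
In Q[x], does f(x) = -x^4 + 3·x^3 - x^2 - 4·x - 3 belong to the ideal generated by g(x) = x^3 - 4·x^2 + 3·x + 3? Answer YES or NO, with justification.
In Q[x] the ideal (g) consists of all multiples of g, so f ∈ (g) iff g | f, i.e. iff the remainder of f on division by g is 0. Divide f by g (g is monic, so eliminate the leading term of the running remainder at each step):
  leading term -x^4: subtract (-x)·g(x) = -x^4 + 4·x^3 - 3·x^2 - 3·x, leaving -x^3 + 2·x^2 - x - 3
  leading term -x^3: subtract (-1)·g(x) = -x^3 + 4·x^2 - 3·x - 3, leaving -2·x^2 + 2·x
The remainder r(x) = -2·x^2 + 2·x ≠ 0 (and deg r < deg g), so g ∤ f, i.e. f ∉ (g).

Final answer: NO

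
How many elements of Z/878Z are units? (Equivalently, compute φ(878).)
An element a ∈ Z/878Z is a unit iff gcd(a, 878) = 1, so the number of units is φ(878). φ is multiplicative, with φ(p^e) = p^e − p^(e−1). Factorise 878 = 2 · 439. Then
  φ(878) = (2 − 1) · (439 − 1) = 1 · 438 = 438.

Final answer: Z/878Z has φ(878) = 438 units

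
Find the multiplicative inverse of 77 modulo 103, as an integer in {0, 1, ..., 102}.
77^(−1) ≡ 99 (mod 103)

Apply the extended Euclidean algorithm to (103, 77), tracking rows (r, s, t) with s·103 + t·77 = r. Each division r_prev = q·r_cur + r_new produces the new row as (previous row) − q·(current row):
  row A: (103, 1, 0)   [1·103 + 0·77 = 103]
  row B: (77, 0, 1)   [0·103 + 1·77 = 77]
  103 = 1·77 + 26   → row C = row A − 1·row B = (26, 1, −1)   [check: 1·103 − 1·77 = 26]
  77 = 2·26 + 25   → row D = row B − 2·row C = (25, −2, 3)   [check: −2·103 + 3·77 = 25]
  26 = 1·25 + 1   → row E = row C − 1·row D = (1, 3, −4)   [check: 3·103 − 4·77 = 1]
  25 = 25·1 + 0   → remainder 0, stop. gcd = 1 (last nonzero row E).
The gcd is 1, so 77 is invertible mod 103. The last nonzero row gives 3·103 − 4·77 = 1, so t = −4. So 77^(−1) ≡ −4 ≡ 99 (mod 103). Verify: 77 · 99 = 7623 ≡ 1 (mod 103). ✓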